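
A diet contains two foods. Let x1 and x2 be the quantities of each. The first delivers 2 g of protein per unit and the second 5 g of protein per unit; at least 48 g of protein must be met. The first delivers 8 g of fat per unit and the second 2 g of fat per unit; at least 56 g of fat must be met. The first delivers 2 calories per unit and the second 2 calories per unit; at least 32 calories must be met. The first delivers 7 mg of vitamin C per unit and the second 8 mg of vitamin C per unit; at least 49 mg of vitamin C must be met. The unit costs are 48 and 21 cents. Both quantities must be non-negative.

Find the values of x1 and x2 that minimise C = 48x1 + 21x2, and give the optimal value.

x1 = 4, x2 = 12, minimum C = 444

Vertices and C = 48x1 + 21x2:
  (0, 28) → C = 588
  (24, 0) → C = 1152
  (32/3, 16/3) → C = 624
  (4, 12) → C = 444
The feasible region is unbounded (it extends along (0, 1), (1, 0)), but C strictly increases along every unbounded feasible direction, so there is no improving ray and the minimum is attained at a vertex.

The optimum lies where 8x1 + 2x2 = 56 and 2x1 + 2x2 = 32.
Solving simultaneously gives x1 = 4, x2 = 12.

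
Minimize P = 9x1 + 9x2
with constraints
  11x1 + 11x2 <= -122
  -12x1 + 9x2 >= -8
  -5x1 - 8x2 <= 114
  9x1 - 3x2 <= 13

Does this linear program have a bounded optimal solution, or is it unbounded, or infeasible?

unbounded

From the feasible point (-1010/231, -1552/231), moving in the direction (-8, 5) keeps every constraint satisfied while P decreases without bound.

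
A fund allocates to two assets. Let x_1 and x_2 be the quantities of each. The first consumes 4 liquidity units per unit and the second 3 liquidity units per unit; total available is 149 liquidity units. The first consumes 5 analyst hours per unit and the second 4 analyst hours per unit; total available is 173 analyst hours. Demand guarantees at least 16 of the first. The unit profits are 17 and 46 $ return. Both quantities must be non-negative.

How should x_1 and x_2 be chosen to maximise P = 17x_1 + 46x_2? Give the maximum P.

x_1 = 16, x_2 = 93/4, maximum P = 2683/2

Feasible corners and P = 17x_1 + 46x_2:
  (173/5, 0) → P = 2941/5
  (16, 0) → P = 272
  (16, 93/4) → P = 2683/2

The optimum lies where 5x_1 + 4x_2 = 173 and x_1 = 16.
Solving simultaneously gives x_1 = 16, x_2 = 93/4.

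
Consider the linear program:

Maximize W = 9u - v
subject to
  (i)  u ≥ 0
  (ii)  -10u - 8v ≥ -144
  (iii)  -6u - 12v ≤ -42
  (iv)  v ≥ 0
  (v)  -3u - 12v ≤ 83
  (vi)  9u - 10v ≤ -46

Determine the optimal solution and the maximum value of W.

Vertices and W = 9u - v:
  (0, 18) → W = -18
  (0, 23/5) → W = -23/5
  (268/43, 439/43) → W = 1973/43

The binding constraints are -10u - 8v = -144 and 9u - 10v = -46.
Solving simultaneously gives u = 268/43, v = 439/43.

u = 268/43, v = 439/43, maximum W = 1973/43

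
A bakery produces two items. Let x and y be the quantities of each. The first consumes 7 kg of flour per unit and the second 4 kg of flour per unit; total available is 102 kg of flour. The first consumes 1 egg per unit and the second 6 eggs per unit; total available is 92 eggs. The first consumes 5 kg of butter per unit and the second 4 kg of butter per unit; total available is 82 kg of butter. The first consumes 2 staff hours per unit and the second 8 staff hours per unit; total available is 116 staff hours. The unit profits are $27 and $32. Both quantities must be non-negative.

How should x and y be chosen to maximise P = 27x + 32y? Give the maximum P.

x = 6, y = 13, maximum P = 578

Vertices and P = 27x + 32y:
  (0, 0) → P = 0
  (0, 29/2) → P = 464
  (102/7, 0) → P = 2754/7
  (10, 8) → P = 526
  (6, 13) → P = 578

At the optimal vertex, 5x + 4y = 82 and 2x + 8y = 116.
Solving simultaneously gives x = 6, y = 13.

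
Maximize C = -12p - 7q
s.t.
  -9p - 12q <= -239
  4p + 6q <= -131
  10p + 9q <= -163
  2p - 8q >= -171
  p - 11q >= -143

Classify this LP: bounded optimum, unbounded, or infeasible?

infeasible

The boundaries -9p - 12q = -239 and 4p + 6q = -131 meet at (501, -2135/6), but that point violates 10p + 9q ≤ -163. Every candidate vertex is excluded by some other constraint, so the feasible region is empty.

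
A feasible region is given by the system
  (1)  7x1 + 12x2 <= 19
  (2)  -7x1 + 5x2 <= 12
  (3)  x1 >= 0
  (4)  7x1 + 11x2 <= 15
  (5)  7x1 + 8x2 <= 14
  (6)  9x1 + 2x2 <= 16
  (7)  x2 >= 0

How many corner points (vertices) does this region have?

5

The feasible vertices (each the meet of two boundaries and inside every other half-plane) are:
  (0, 15/11)
  (0, 0)
  (34/21, 1/3)
  (50/29, 7/29)
  (16/9, 0)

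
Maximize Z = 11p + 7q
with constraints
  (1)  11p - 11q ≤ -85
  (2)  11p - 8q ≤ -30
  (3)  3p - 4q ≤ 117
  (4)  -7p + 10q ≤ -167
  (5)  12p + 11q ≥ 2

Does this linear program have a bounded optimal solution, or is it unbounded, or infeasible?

infeasible

The boundaries 11p - 11q = -85 and 11p - 8q = -30 meet at (350/33, 55/3), but that point violates -7p + 10q ≤ -167. Every candidate vertex is excluded by some other constraint, so the feasible region is empty.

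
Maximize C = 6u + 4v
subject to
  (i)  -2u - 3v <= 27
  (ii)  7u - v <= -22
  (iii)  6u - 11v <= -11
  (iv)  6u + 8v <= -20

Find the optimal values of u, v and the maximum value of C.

Vertices and C = 6u + 4v:
  (-33/4, -7/2) → C = -127/2
  (-231/71, -55/71) → C = -1606/71
  (-98/31, -4/31) → C = -604/31
The feasible region is unbounded (it extends along (-4, 3), (-3, 2)), but C strictly decreases along every unbounded feasible direction, so there is no improving ray and the maximum is attained at a vertex.

The optimum lies where 7u - v = -22 and 6u + 8v = -20.
Solving simultaneously gives u = -98/31, v = -4/31.

u = -98/31, v = -4/31, maximum C = -604/31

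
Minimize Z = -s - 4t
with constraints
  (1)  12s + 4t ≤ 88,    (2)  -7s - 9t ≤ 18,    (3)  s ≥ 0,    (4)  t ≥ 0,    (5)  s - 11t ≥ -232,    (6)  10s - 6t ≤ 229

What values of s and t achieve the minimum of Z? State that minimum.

s = 5/17, t = 359/17, minimum Z = -1441/17

Extreme points and Z = -s - 4t:
  (22/3, 0) → Z = -22/3
  (5/17, 359/17) → Z = -1441/17
  (0, 0) → Z = 0
  (0, 232/11) → Z = -928/11

The binding constraints are 12s + 4t = 88 and s - 11t = -232.
Solving simultaneously gives s = 5/17, t = 359/17.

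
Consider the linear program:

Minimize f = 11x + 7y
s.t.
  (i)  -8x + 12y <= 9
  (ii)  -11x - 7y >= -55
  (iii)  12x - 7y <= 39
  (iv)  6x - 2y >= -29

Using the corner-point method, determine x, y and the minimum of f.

x = -281/18, y = -97/3, minimum f = -7165/18

Feasible corners and f = 11x + 7y:
  (597/188, 539/188) → f = 55
  (-165/28, -89/28) → f = -1219/14
  (94/23, 33/23) → f = 55
  (-281/18, -97/3) → f = -7165/18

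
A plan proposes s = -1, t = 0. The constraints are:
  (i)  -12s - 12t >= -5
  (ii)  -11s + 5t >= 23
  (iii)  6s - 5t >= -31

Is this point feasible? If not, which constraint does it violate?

Constraint (ii): -11s + 5t = 11, which is not ≥ 23. All other constraints are satisfied.

not feasible — violates (ii)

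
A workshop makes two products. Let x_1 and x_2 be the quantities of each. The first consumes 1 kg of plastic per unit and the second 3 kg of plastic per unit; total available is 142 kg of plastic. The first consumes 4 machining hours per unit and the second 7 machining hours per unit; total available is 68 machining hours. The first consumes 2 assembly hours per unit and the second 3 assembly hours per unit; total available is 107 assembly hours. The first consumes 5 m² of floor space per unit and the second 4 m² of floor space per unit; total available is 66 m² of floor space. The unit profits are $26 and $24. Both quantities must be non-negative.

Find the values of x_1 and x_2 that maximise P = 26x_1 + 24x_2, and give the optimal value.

x_1 = 10, x_2 = 4, maximum P = 356

Corner points and P = 26x_1 + 24x_2:
  (0, 0) → P = 0
  (0, 68/7) → P = 1632/7
  (66/5, 0) → P = 1716/5
  (10, 4) → P = 356

At the optimal vertex, 4x_1 + 7x_2 = 68 and 5x_1 + 4x_2 = 66.
Solving simultaneously gives x_1 = 10, x_2 = 4.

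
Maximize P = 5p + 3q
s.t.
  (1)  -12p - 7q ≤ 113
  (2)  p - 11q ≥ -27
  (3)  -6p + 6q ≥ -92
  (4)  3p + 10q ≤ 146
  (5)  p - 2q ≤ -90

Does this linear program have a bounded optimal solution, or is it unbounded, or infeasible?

infeasible

The boundaries -12p - 7q = 113 and p - 11q = -27 meet at (-1432/139, 211/139), but that point violates p - 2q ≤ -90. Every candidate vertex is excluded by some other constraint, so the feasible region is empty.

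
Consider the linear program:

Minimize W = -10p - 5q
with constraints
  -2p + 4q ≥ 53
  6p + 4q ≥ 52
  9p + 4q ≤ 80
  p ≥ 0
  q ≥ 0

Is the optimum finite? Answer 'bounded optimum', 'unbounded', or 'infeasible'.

bounded optimum

Extreme points and W = -10p - 5q:
  (27/11, 637/44) → W = -4265/44
  (0, 53/4) → W = -265/4
  (0, 20) → W = -100
The feasible region has finitely many vertices and no improving ray; the minimum is -100 at (0, 20).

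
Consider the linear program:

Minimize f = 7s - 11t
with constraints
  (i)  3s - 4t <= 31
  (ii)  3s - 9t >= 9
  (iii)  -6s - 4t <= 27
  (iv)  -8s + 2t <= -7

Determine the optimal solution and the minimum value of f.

Corner points and f = 7s - 11t:
  (81/5, 22/5) → f = 65
  (4/9, -89/12) → f = 3049/36
  (15/22, -17/22) → f = 146/11
  (-13/22, -129/22) → f = 664/11

At the optimal vertex, 3s - 9t = 9 and -8s + 2t = -7.
Solving simultaneously gives s = 15/22, t = -17/22.

s = 15/22, t = -17/22, minimum f = 146/11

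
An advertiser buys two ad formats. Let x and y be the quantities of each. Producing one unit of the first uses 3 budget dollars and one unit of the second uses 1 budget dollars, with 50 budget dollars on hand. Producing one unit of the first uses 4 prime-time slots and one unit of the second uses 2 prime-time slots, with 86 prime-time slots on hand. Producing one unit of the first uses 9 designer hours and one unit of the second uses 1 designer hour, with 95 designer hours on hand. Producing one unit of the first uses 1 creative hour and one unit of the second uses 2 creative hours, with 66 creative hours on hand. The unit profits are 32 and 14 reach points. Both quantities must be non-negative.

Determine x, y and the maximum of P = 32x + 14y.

x = 7, y = 29, maximum P = 630

Extreme points and P = 32x + 14y:
  (0, 0) → P = 0
  (0, 33) → P = 462
  (95/9, 0) → P = 3040/9
  (7, 29) → P = 630
  (15/2, 55/2) → P = 625
  (20/3, 89/3) → P = 1886/3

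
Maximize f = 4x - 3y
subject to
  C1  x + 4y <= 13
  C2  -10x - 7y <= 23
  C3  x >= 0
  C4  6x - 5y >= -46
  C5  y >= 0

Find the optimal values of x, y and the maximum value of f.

x = 13, y = 0, maximum f = 52

Feasible corners and f = 4x - 3y:
  (0, 13/4) → f = -39/4
  (13, 0) → f = 52
  (0, 0) → f = 0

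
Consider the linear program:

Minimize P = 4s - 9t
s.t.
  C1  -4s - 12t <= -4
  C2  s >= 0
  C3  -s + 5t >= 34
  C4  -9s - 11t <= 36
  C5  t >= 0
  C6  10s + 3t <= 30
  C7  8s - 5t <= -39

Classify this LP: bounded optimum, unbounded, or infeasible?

bounded optimum

Corner points and P = 4s - 9t:
  (0, 10) → P = -90
  (0, 39/5) → P = -351/5
  (33/74, 315/37) → P = -2769/37
The feasible region has finitely many vertices and no improving ray; the minimum is -90 at (0, 10).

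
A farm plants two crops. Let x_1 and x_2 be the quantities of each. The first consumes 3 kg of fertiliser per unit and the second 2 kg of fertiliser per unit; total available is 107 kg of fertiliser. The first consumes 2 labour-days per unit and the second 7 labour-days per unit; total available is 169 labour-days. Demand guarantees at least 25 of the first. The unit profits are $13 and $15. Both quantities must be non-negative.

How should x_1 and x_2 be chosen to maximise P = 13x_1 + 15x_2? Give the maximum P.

Vertices and P = 13x_1 + 15x_2:
  (107/3, 0) → P = 1391/3
  (25, 0) → P = 325
  (25, 16) → P = 565

x_1 = 25, x_2 = 16, maximum P = 565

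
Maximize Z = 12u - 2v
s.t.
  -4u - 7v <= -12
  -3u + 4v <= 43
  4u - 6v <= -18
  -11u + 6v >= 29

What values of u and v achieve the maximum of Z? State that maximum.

Extreme points and Z = 12u - 2v:
  (-253/37, 208/37) → Z = -3452/37
  (-131/101, 248/101) → Z = -2068/101
  (71/13, 193/13) → Z = 466/13

The binding constraints are -3u + 4v = 43 and -11u + 6v = 29.
Solving simultaneously gives u = 71/13, v = 193/13.

u = 71/13, v = 193/13, maximum Z = 466/13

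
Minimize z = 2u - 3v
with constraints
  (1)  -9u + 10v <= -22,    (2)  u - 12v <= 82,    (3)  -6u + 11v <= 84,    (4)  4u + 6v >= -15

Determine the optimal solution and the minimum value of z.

u = 1082/39, v = 296/13, minimum z = -500/39

Vertices and z = 2u - 3v:
  (1082/39, 296/13) → z = -500/39
  (-9/47, -223/94) → z = 633/94
  (52/9, -343/54) → z = 551/18
The feasible region is unbounded (it extends along (12, 1), (11, 6)), but z strictly increases along every unbounded feasible direction, so there is no improving ray and the minimum is attained at a vertex.

At the optimal vertex, -9u + 10v = -22 and -6u + 11v = 84.
Solving simultaneously gives u = 1082/39, v = 296/13.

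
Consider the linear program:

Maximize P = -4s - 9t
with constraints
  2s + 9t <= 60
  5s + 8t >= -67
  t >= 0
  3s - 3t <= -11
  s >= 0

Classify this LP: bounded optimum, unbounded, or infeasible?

bounded optimum

Corner points and P = -4s - 9t:
  (27/11, 202/33) → P = -714/11
  (0, 20/3) → P = -60
  (0, 11/3) → P = -33
The feasible region has finitely many vertices and no improving ray; the maximum is -33 at (0, 11/3).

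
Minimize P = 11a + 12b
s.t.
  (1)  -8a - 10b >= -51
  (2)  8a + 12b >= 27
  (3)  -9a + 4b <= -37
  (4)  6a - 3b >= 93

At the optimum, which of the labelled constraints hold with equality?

Vertices and P = 11a + 12b:
  (171/8, -12) → P = 729/8
  (361/28, -73/14) → P = 317/4
  (399/32, -97/16) → P = 2061/32

The minimum is at (399/32, -97/16). Substituting into each constraint, equality holds for (2) and (4); the remaining constraints have slack.

(2) and (4)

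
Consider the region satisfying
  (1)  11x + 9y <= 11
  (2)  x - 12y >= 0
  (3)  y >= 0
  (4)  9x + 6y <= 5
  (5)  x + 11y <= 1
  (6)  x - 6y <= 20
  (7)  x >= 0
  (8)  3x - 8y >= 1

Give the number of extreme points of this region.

Intersecting each pair of boundary lines and keeping only the points that satisfy every inequality leaves:
  (12/23, 1/23)
  (3/7, 1/28)
  (5/9, 0)
  (1/3, 0)
  (49/93, 4/93)

5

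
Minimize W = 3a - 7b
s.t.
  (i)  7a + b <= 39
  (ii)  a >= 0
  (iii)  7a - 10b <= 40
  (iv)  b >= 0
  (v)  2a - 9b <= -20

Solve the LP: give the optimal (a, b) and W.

Corner points and W = 3a - 7b:
  (0, 39) → W = -273
  (331/65, 218/65) → W = -41/5
  (0, 20/9) → W = -140/9

The binding constraints are 7a + b = 39 and a = 0.
Solving simultaneously gives a = 0, b = 39.

a = 0, b = 39, minimum W = -273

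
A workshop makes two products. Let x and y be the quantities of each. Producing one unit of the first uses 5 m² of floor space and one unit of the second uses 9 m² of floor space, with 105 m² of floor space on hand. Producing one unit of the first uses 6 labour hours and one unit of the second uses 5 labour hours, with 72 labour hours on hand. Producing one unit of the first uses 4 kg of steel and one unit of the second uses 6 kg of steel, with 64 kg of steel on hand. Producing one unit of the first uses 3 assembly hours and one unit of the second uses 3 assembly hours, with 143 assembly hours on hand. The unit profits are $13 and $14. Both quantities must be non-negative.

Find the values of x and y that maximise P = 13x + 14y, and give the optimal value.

Feasible corners and P = 13x + 14y:
  (0, 0) → P = 0
  (0, 32/3) → P = 448/3
  (12, 0) → P = 156
  (7, 6) → P = 175

x = 7, y = 6, maximum P = 175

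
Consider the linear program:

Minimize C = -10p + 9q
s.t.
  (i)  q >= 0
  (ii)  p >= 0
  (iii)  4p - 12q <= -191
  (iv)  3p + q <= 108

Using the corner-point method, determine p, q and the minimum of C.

Extreme points and C = -10p + 9q:
  (0, 191/12) → C = 573/4
  (0, 108) → C = 972
  (221/8, 201/8) → C = -401/8

The optimum lies where 4p - 12q = -191 and 3p + q = 108.
Solving simultaneously gives p = 221/8, q = 201/8.

p = 221/8, q = 201/8, minimum C = -401/8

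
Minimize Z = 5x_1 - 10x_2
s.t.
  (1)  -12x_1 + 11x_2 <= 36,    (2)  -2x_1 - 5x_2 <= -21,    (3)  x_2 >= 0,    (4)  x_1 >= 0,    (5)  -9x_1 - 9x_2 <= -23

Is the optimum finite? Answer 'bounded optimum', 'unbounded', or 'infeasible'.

unbounded

From the feasible point (51/82, 162/41), moving in the direction (11, 12) keeps every constraint satisfied while Z decreases without bound.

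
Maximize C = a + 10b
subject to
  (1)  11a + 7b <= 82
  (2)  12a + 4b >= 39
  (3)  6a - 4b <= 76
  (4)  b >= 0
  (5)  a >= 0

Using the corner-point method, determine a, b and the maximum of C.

The binding constraints are 11a + 7b = 82 and a = 0.
Solving simultaneously gives a = 0, b = 82/7.

a = 0, b = 82/7, maximum C = 820/7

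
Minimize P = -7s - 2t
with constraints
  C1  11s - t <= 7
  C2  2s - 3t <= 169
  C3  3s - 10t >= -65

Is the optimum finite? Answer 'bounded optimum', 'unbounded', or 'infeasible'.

bounded optimum

Feasible corners and P = -7s - 2t:
  (-148/31, -1845/31) → P = 4726/31
  (135/107, 736/107) → P = -2417/107
The feasible region has finitely many vertices and no improving ray; the minimum is -2417/107 at (135/107, 736/107).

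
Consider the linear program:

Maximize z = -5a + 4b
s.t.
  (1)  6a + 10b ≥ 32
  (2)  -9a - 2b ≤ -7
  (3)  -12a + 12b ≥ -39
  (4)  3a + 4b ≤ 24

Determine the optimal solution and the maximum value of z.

a = -2/3, b = 13/2, maximum z = 88/3

The binding constraints are -9a - 2b = -7 and 3a + 4b = 24.
Solving simultaneously gives a = -2/3, b = 13/2.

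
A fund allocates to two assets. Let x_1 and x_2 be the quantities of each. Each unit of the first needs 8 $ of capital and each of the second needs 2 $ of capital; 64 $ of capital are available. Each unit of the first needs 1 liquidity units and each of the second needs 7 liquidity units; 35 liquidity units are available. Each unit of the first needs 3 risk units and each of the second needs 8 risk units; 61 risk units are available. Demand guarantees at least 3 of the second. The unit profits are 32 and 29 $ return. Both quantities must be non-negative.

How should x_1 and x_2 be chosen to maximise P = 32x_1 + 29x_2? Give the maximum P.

x_1 = 7, x_2 = 4, maximum P = 340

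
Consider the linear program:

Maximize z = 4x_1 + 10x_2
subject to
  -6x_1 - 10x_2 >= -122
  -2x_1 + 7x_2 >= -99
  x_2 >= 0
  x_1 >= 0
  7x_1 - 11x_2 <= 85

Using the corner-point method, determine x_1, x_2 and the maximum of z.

x_1 = 0, x_2 = 61/5, maximum z = 122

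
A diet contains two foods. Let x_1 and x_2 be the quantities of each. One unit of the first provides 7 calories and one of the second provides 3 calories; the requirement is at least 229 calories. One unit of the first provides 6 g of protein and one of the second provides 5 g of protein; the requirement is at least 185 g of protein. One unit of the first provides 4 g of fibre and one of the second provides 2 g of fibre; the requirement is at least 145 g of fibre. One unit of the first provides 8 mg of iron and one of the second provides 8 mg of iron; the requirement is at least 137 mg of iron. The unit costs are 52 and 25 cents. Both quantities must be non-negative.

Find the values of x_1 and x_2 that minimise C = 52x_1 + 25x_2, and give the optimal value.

x_1 = 23/2, x_2 = 99/2, minimum C = 3671/2

Extreme points and C = 52x_1 + 25x_2:
  (0, 229/3) → C = 5725/3
  (145/4, 0) → C = 1885
  (23/2, 99/2) → C = 3671/2
The feasible region is unbounded (it extends along (0, 1), (1, 0)), but C strictly increases along every unbounded feasible direction, so there is no improving ray and the minimum is attained at a vertex.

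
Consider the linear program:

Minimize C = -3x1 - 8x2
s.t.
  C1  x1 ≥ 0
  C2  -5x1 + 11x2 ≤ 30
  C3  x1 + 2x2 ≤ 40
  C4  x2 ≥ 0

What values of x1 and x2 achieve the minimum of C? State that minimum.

x1 = 380/21, x2 = 230/21, minimum C = -2980/21

Vertices and C = -3x1 - 8x2:
  (0, 30/11) → C = -240/11
  (0, 0) → C = 0
  (380/21, 230/21) → C = -2980/21
  (40, 0) → C = -120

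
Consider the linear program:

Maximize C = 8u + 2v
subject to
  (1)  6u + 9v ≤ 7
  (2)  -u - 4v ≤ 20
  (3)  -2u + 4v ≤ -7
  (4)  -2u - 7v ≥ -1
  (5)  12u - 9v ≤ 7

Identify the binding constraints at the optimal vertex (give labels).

Feasible corners and C = 8u + 2v:
  (-13/3, -47/12) → C = -85/2
  (-8/3, -13/3) → C = -30
  (-7/6, -7/3) → C = -14

The maximum is at (-7/6, -7/3). Substituting into each constraint, equality holds for (3) and (5); the remaining constraints have slack.

(3) and (5)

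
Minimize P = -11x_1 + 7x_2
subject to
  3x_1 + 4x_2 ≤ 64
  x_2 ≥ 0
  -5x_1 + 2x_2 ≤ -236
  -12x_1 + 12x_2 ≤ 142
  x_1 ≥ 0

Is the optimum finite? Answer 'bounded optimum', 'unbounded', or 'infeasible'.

The boundaries 3x_1 + 4x_2 = 64 and x_2 = 0 meet at (64/3, 0), but that point violates -5x_1 + 2x_2 ≤ -236. Every candidate vertex is excluded by some other constraint, so the feasible region is empty.

infeasible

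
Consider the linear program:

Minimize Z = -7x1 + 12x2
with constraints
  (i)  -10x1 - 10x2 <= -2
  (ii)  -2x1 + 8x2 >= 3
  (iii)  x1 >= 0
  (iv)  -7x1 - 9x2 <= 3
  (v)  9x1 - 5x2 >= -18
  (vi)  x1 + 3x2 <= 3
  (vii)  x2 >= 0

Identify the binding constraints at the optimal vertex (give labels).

Feasible corners and Z = -7x1 + 12x2:
  (0, 3/8) → Z = 9/2
  (15/14, 9/14) → Z = 3/14
  (0, 1) → Z = 12

The minimum is at (15/14, 9/14). Substituting into each constraint, equality holds for (ii) and (vi); the remaining constraints have slack.

(ii) and (vi)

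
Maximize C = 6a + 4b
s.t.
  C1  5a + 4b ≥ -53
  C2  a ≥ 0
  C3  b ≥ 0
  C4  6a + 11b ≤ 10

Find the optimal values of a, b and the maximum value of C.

Vertices and C = 6a + 4b:
  (0, 0) → C = 0
  (0, 10/11) → C = 40/11
  (5/3, 0) → C = 10

The binding constraints are b = 0 and 6a + 11b = 10.
Solving simultaneously gives a = 5/3, b = 0.

a = 5/3, b = 0, maximum C = 10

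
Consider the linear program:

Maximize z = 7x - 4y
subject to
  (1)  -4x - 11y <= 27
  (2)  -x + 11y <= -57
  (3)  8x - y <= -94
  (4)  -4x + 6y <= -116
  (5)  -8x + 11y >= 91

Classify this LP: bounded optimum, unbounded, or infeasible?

The boundaries -4x + 6y = -116 and -8x + 11y = 91 meet at (-911/2, -323), but that point violates -4x - 11y ≤ 27. Every candidate vertex is excluded by some other constraint, so the feasible region is empty.

infeasible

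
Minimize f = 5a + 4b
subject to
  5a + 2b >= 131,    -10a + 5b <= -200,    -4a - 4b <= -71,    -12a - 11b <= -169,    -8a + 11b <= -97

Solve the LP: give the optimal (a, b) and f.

a = 191/6, b = -169/12, minimum f = 617/6

Corner points and f = 5a + 4b:
  (211/9, 62/9) → f = 1303/9
  (191/6, -169/12) → f = 617/6
  (49/2, 9) → f = 317/2
The feasible region is unbounded (it extends along (1, -1), (11, 8)), but f strictly increases along every unbounded feasible direction, so there is no improving ray and the minimum is attained at a vertex.

The binding constraints are 5a + 2b = 131 and -4a - 4b = -71.
Solving simultaneously gives a = 191/6, b = -169/12.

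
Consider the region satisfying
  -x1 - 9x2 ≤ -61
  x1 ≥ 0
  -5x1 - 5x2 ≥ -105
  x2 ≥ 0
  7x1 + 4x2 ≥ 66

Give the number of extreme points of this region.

The feasible vertices (each the meet of two boundaries and inside every other half-plane) are:
  (16, 5)
  (350/59, 361/59)
  (0, 21)
  (0, 33/2)

4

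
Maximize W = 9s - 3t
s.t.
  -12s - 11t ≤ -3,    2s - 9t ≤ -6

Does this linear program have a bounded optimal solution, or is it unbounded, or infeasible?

From the feasible point (-3/10, 3/5), moving in the direction (9, 2) keeps every constraint satisfied while W increases without bound.

unbounded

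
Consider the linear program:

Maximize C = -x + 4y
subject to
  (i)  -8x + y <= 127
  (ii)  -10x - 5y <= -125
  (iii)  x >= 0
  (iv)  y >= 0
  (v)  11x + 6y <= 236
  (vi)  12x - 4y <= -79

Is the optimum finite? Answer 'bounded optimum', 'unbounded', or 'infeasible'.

Feasible corners and C = -x + 4y:
  (0, 25) → C = 100
  (21/20, 229/10) → C = 1811/20
  (0, 118/3) → C = 472/3
  (235/58, 3701/116) → C = 7167/58
The feasible region has finitely many vertices and no improving ray; the maximum is 472/3 at (0, 118/3).

bounded optimum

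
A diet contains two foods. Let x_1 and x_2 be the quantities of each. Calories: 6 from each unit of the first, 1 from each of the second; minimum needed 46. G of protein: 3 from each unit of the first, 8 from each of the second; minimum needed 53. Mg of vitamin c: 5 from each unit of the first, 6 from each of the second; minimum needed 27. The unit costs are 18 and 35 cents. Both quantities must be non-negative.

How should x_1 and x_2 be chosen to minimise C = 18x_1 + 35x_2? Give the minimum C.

Feasible corners and C = 18x_1 + 35x_2:
  (0, 46) → C = 1610
  (53/3, 0) → C = 318
  (7, 4) → C = 266
The feasible region is unbounded (it extends along (0, 1), (1, 0)), but C strictly increases along every unbounded feasible direction, so there is no improving ray and the minimum is attained at a vertex.

x_1 = 7, x_2 = 4, minimum C = 266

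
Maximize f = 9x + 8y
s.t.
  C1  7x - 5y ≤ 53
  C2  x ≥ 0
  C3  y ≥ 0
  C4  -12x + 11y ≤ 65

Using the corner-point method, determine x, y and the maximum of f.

Vertices and f = 9x + 8y:
  (53/7, 0) → f = 477/7
  (908/17, 1091/17) → f = 16900/17
  (0, 0) → f = 0
  (0, 65/11) → f = 520/11

x = 908/17, y = 1091/17, maximum f = 16900/17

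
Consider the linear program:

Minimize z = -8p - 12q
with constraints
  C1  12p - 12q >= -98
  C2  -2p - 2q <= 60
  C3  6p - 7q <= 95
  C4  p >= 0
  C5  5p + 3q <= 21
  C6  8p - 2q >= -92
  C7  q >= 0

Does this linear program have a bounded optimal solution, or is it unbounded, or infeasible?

bounded optimum

Corner points and z = -8p - 12q:
  (0, 7) → z = -84
  (0, 0) → z = 0
  (21/5, 0) → z = -168/5
The feasible region has finitely many vertices and no improving ray; the minimum is -84 at (0, 7).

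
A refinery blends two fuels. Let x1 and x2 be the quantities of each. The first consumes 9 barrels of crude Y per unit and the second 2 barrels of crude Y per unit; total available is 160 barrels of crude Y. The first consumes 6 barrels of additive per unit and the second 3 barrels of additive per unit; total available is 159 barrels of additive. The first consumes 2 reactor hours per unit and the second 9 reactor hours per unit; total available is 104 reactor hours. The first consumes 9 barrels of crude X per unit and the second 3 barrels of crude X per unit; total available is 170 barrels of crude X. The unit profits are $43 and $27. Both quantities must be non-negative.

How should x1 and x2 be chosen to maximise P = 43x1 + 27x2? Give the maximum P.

Corner points and P = 43x1 + 27x2:
  (0, 0) → P = 0
  (0, 104/9) → P = 312
  (160/9, 0) → P = 6880/9
  (16, 8) → P = 904

The binding constraints are 9x1 + 2x2 = 160 and 2x1 + 9x2 = 104.
Solving simultaneously gives x1 = 16, x2 = 8.

x1 = 16, x2 = 8, maximum P = 904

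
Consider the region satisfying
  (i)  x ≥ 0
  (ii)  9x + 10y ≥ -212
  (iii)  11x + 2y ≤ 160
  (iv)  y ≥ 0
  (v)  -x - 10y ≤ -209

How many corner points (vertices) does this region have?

Intersecting each pair of boundary lines and keeping only the points that satisfy every inequality leaves:
  (0, 80)
  (0, 209/10)
  (197/18, 713/36)

3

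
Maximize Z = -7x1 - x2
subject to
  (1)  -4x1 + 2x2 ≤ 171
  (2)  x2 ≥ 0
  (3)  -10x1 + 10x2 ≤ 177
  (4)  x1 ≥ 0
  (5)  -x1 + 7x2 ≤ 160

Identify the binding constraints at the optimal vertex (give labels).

Extreme points and Z = -7x1 - x2:
  (0, 0) → Z = 0
  (0, 177/10) → Z = -177/10
  (361/60, 1423/60) → Z = -395/6
The feasible region is unbounded (it extends along (7, 1), (1, 0)), but Z strictly decreases along every unbounded feasible direction, so there is no improving ray and the maximum is attained at a vertex.

The maximum is at (0, 0). Substituting into each constraint, equality holds for (2) and (4); the remaining constraints have slack.

(2) and (4)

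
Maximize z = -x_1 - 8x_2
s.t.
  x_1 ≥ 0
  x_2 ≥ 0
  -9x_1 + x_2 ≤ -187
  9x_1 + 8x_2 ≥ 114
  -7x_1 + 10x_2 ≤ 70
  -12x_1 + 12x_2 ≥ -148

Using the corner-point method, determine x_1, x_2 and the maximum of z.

x_1 = 131/6, x_2 = 19/2, maximum z = -587/6

Feasible corners and z = -x_1 - 8x_2:
  (1940/83, 1939/83) → z = -17452/83
  (131/6, 19/2) → z = -587/6
  (580/9, 469/9) → z = -1444/3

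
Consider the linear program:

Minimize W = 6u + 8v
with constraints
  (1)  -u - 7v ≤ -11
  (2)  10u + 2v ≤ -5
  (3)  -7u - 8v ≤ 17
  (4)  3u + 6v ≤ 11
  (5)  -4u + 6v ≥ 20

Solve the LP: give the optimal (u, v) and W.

Extreme points and W = 6u + 8v:
  (-207/41, 94/41) → W = -490/41
  (-37/17, 32/17) → W = 2
  (-95/9, 64/9) → W = -58/9
  (-9/7, 52/21) → W = 254/21

At the optimal vertex, -u - 7v = -11 and -7u - 8v = 17.
Solving simultaneously gives u = -207/41, v = 94/41.

u = -207/41, v = 94/41, minimum W = -490/41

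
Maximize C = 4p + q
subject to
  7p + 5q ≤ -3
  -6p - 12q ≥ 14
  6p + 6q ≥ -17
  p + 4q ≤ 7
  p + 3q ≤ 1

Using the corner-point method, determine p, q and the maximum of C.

p = 67/12, q = -101/12, maximum C = 167/12

Corner points and C = 4p + q:
  (17/27, -40/27) → C = 28/27
  (67/12, -101/12) → C = 167/12
  (-10/3, 1/2) → C = -77/6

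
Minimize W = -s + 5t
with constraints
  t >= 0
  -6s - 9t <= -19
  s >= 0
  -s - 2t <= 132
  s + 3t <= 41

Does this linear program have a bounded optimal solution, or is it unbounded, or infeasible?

bounded optimum

Extreme points and W = -s + 5t:
  (19/6, 0) → W = -19/6
  (41, 0) → W = -41
  (0, 19/9) → W = 95/9
  (0, 41/3) → W = 205/3
The feasible region has finitely many vertices and no improving ray; the minimum is -41 at (41, 0).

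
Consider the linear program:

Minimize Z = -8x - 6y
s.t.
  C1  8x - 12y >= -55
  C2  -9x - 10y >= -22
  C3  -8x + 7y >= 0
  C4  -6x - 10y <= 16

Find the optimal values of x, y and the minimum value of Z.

x = 14/13, y = 16/13, minimum Z = -16

Extreme points and Z = -8x - 6y:
  (-143/94, 671/188) → Z = -869/94
  (-371/76, 101/76) → Z = 1181/38
  (14/13, 16/13) → Z = -16
  (-56/61, -64/61) → Z = 832/61

The binding constraints are -9x - 10y = -22 and -8x + 7y = 0.
Solving simultaneously gives x = 14/13, y = 16/13.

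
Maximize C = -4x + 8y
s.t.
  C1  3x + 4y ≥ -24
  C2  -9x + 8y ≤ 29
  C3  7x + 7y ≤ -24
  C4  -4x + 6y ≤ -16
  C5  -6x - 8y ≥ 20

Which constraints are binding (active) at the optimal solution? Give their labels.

Corner points and C = -4x + 8y:
  (72/7, -96/7) → C = -1056/7
  (-40/17, -72/17) → C = -416/17
  (-16/35, -104/35) → C = -768/35

The maximum is at (-16/35, -104/35). Substituting into each constraint, equality holds for C3 and C4; the remaining constraints have slack.

C3 and C4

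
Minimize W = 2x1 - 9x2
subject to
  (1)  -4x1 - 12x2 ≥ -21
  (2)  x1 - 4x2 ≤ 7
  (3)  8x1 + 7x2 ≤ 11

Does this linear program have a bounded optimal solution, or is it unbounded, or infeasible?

From the feasible point (-15/68, 31/17), moving in the direction (-12, 4) keeps every constraint satisfied while W decreases without bound.

unbounded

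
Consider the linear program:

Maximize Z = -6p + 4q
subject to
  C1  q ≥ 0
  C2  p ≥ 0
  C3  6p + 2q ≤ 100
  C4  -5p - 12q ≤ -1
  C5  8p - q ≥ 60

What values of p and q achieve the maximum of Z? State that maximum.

p = 10, q = 20, maximum Z = 20

Extreme points and Z = -6p + 4q:
  (50/3, 0) → Z = -100
  (15/2, 0) → Z = -45
  (10, 20) → Z = 20

The binding constraints are 6p + 2q = 100 and 8p - q = 60.
Solving simultaneously gives p = 10, q = 20.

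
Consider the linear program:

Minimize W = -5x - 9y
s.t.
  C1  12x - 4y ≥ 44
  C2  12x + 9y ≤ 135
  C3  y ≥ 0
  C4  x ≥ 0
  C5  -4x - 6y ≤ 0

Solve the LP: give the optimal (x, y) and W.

At the optimal vertex, 12x - 4y = 44 and 12x + 9y = 135.
Solving simultaneously gives x = 6, y = 7.

x = 6, y = 7, minimum W = -93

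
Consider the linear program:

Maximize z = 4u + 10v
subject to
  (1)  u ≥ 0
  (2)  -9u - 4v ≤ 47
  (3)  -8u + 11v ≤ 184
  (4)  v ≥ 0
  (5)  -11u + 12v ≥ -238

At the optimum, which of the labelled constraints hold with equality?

Feasible corners and z = 4u + 10v:
  (0, 184/11) → z = 1840/11
  (0, 0) → z = 0
  (4826/25, 3928/25) → z = 58584/25
  (238/11, 0) → z = 952/11

The maximum is at (4826/25, 3928/25). Substituting into each constraint, equality holds for (3) and (5); the remaining constraints have slack.

(3) and (5)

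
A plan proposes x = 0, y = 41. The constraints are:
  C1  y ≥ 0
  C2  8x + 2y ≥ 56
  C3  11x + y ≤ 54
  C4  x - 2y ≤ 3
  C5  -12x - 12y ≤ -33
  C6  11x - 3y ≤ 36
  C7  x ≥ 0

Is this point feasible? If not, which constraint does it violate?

feasible

C1: 41 ≥ 0 ✓
C2: 82 ≥ 56 ✓
C3: 41 ≤ 54 ✓
C4: -82 ≤ 3 ✓
C5: -492 ≤ -33 ✓
C6: -123 ≤ 36 ✓
C7: 0 ≥ 0 ✓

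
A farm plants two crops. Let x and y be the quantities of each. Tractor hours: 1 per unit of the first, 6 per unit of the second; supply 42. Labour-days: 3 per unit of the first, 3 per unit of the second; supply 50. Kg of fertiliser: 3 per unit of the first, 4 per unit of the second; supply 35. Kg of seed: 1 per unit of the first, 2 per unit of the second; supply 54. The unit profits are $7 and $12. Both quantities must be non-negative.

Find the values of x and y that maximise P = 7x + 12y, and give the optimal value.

Corner points and P = 7x + 12y:
  (0, 0) → P = 0
  (0, 7) → P = 84
  (35/3, 0) → P = 245/3
  (3, 13/2) → P = 99

x = 3, y = 13/2, maximum P = 99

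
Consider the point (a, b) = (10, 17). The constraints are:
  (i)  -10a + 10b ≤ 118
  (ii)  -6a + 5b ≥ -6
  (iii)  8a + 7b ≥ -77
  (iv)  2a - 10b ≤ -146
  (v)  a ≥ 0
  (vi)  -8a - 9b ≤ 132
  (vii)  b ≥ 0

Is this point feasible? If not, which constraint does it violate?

feasible

(i): 70 ≤ 118 ✓
(ii): 25 ≥ -6 ✓
(iii): 199 ≥ -77 ✓
(iv): -150 ≤ -146 ✓
(v): 10 ≥ 0 ✓
(vi): -233 ≤ 132 ✓
(vii): 17 ≥ 0 ✓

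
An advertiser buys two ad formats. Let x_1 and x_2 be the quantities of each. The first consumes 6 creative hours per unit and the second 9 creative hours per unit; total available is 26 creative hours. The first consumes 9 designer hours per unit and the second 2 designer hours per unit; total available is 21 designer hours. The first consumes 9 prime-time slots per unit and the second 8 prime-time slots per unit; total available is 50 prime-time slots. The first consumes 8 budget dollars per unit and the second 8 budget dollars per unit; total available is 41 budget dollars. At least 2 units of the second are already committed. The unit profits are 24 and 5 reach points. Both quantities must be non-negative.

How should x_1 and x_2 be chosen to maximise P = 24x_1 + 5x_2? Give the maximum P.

x_1 = 4/3, x_2 = 2, maximum P = 42

Feasible corners and P = 24x_1 + 5x_2:
  (0, 26/9) → P = 130/9
  (0, 2) → P = 10
  (4/3, 2) → P = 42

The binding constraints are 6x_1 + 9x_2 = 26 and x_2 = 2.
Solving simultaneously gives x_1 = 4/3, x_2 = 2.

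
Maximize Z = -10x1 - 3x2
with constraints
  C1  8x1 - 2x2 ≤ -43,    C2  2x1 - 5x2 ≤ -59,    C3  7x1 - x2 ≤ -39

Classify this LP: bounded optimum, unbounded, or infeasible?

unbounded

From the feasible point (-136/33, 335/33), moving in the direction (-5, -2) keeps every constraint satisfied while Z increases without bound.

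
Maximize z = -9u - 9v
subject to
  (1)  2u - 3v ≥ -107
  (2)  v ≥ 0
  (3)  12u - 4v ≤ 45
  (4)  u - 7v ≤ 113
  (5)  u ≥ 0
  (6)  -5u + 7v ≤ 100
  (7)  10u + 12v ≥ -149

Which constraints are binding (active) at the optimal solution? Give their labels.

Feasible corners and z = -9u - 9v:
  (15/4, 0) → z = -135/4
  (0, 0) → z = 0
  (715/64, 1425/64) → z = -4815/16
  (0, 100/7) → z = -900/7

The maximum is at (0, 0). Substituting into each constraint, equality holds for (2) and (5); the remaining constraints have slack.

(2) and (5)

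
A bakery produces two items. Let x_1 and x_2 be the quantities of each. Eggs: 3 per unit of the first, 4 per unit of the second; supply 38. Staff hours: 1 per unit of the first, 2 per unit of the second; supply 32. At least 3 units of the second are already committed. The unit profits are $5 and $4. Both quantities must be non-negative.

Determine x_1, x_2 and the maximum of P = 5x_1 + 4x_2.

Corner points and P = 5x_1 + 4x_2:
  (0, 19/2) → P = 38
  (0, 3) → P = 12
  (26/3, 3) → P = 166/3

The optimum lies where 3x_1 + 4x_2 = 38 and x_2 = 3.
Solving simultaneously gives x_1 = 26/3, x_2 = 3.

x_1 = 26/3, x_2 = 3, maximum P = 166/3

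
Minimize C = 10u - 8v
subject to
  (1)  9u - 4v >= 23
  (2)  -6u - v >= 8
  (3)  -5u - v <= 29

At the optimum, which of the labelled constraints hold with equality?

(1) and (2)

Extreme points and C = 10u - 8v:
  (-3/11, -70/11) → C = 530/11
  (-93/29, -376/29) → C = 2078/29
  (21, -134) → C = 1282

The minimum is at (-3/11, -70/11). Substituting into each constraint, equality holds for (1) and (2); the remaining constraints have slack.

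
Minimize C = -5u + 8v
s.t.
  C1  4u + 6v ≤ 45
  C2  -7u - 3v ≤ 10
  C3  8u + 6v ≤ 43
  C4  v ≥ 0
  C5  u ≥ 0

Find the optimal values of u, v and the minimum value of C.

The optimum lies where 8u + 6v = 43 and v = 0.
Solving simultaneously gives u = 43/8, v = 0.

u = 43/8, v = 0, minimum C = -215/8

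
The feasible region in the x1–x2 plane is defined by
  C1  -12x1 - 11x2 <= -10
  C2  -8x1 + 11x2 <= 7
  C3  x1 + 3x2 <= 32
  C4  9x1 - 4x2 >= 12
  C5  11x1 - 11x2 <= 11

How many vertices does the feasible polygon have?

3

The feasible vertices (each the meet of two boundaries and inside every other half-plane) are:
  (160/67, 159/67)
  (6, 5)
  (8/5, 3/5)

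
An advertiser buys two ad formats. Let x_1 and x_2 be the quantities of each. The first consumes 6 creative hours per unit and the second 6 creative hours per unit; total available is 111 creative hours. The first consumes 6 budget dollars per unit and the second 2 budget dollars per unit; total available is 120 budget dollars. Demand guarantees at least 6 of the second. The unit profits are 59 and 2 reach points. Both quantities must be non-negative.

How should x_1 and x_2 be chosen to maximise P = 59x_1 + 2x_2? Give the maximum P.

Feasible corners and P = 59x_1 + 2x_2:
  (0, 37/2) → P = 37
  (0, 6) → P = 12
  (25/2, 6) → P = 1499/2

At the optimal vertex, 6x_1 + 6x_2 = 111 and x_2 = 6.
Solving simultaneously gives x_1 = 25/2, x_2 = 6.

x_1 = 25/2, x_2 = 6, maximum P = 1499/2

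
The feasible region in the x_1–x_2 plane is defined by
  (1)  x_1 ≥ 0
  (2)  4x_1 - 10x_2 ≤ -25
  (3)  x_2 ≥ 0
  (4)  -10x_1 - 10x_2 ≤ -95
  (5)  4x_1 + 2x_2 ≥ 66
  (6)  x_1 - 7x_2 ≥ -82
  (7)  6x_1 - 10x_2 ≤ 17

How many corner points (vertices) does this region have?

Intersecting each pair of boundary lines and keeping only the points that satisfy every inequality leaves:
  (305/24, 91/12)
  (21, 109/10)
  (149/15, 197/15)
  (939/32, 509/32)

4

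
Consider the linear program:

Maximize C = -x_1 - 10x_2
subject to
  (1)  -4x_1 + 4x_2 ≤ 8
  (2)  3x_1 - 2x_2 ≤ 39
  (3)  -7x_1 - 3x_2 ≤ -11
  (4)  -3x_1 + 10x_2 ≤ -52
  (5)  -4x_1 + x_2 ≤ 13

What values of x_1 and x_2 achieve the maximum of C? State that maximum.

x_1 = 139/23, x_2 = -240/23, maximum C = 2261/23

Feasible corners and C = -x_1 - 10x_2:
  (139/23, -240/23) → C = 2261/23
  (143/12, -13/8) → C = 13/3
  (266/79, -331/79) → C = 3044/79

The optimum lies where 3x_1 - 2x_2 = 39 and -7x_1 - 3x_2 = -11.
Solving simultaneously gives x_1 = 139/23, x_2 = -240/23.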